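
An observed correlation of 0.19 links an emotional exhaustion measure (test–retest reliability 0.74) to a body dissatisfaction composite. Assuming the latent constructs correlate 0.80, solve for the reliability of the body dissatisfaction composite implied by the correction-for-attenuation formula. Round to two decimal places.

0.08

r_true = r_obs / √(r_xx · r_yy) ⇒ 0.80 = 0.19 / √(0.74 · r_yy).
√(0.74 · r_yy) = 0.19 / 0.80 = 0.2375; 0.74 · r_yy = 0.0564; r_yy = 0.0564 / 0.74 ≈ 0.08.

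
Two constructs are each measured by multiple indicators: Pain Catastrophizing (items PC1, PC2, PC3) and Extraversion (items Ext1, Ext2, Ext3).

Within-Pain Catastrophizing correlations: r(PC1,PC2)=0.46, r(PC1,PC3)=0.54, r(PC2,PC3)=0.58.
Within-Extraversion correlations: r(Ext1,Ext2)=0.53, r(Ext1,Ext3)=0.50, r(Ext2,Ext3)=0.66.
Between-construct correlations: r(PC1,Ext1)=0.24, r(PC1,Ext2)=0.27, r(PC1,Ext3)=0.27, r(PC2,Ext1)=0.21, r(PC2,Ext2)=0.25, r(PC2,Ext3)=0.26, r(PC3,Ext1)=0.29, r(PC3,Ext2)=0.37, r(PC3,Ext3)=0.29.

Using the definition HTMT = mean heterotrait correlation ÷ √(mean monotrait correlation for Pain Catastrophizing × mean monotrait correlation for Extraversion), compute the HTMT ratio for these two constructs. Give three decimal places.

0.500

Between-construct mean = 2.45/9 = 0.2722.
Mean within-PC = 1.58/3 = 0.5267; mean within-Ext = 1.69/3 = 0.5633.
Geometric mean = √(0.5267 × 0.5633) = 0.5447.
HTMT = 0.2722 / 0.5447 = 0.500.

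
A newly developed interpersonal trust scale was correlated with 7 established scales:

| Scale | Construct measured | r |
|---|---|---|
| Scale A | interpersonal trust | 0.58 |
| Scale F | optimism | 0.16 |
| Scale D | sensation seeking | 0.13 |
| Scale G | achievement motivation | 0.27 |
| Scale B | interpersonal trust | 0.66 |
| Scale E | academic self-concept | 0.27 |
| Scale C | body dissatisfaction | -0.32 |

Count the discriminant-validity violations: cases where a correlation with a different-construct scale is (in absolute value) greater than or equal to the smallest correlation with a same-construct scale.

Convergent (same construct = interpersonal trust): Scale A, Scale B.
Smallest convergent = 0.58. Discriminant |r|: 0.16, 0.13, 0.27, 0.27, 0.32; count ≥ 0.58 → 0.

0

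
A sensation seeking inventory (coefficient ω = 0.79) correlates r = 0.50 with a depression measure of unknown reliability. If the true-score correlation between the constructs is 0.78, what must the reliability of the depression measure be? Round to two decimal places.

0.52

r_true = r_obs / √(r_xx · r_yy) ⇒ 0.78 = 0.50 / √(0.79 · r_yy).
√(0.79 · r_yy) = 0.50 / 0.78 = 0.6410; 0.79 · r_yy = 0.4109; r_yy = 0.4109 / 0.79 ≈ 0.52.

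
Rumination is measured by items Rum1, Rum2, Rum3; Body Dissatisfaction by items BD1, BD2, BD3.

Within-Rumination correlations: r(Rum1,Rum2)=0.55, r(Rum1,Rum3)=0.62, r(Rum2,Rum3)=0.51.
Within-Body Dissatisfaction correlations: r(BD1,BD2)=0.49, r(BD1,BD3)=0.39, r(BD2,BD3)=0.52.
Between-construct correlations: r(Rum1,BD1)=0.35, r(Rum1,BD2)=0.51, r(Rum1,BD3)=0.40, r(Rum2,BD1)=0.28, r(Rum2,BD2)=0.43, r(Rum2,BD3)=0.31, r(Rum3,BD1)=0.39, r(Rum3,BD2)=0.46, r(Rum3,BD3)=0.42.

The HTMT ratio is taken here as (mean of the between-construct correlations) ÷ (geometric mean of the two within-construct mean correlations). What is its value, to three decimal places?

Between-construct mean = 3.55/9 = 0.3944.
Mean within-Rum = 1.68/3 = 0.5600; mean within-BD = 1.40/3 = 0.4667.
Geometric mean = √(0.5600 × 0.4667) = 0.5112.
HTMT = 0.3944 / 0.5112 = 0.772.

0.772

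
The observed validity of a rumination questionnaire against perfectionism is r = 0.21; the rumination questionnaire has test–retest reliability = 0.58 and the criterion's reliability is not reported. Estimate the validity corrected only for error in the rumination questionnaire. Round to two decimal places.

0.28

Single correction: r_c = r_obs / √r_xx = 0.21 / √0.58 = 0.21 / 0.7616 ≈ 0.28.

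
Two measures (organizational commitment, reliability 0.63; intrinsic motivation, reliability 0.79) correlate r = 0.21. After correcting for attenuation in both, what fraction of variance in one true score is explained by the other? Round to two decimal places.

Disattenuated r = 0.21 / √(0.63 × 0.79) = 0.21 / 0.7055 = 0.2977.
Shared true-score variance = 0.2977² = 0.0886 ≈ 0.09.

0.09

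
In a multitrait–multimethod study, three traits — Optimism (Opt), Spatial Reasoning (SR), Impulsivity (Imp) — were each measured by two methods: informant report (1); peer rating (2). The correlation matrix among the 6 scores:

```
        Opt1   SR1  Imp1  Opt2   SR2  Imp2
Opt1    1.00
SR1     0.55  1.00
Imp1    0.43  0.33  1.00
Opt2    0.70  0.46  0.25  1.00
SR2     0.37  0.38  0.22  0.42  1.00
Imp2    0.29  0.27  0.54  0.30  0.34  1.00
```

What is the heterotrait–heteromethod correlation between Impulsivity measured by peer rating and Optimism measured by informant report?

0.29

Different traits and methods: r(Imp2, Opt1) = 0.29.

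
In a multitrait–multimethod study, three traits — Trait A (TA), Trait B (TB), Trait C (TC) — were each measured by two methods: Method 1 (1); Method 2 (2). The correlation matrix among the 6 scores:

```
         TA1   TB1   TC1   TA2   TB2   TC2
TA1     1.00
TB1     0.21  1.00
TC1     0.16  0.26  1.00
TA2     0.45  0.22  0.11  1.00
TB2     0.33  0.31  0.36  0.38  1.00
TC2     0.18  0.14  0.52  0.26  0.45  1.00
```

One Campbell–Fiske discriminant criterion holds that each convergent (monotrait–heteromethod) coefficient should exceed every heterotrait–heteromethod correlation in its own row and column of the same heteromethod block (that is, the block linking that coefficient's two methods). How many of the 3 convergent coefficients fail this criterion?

Each convergent coefficient versus the relevant comparison correlations:
TA (methods 1·2): 0.45 vs {0.33, 0.22, 0.18, 0.11} → pass.
TB (methods 1·2): 0.31 vs {0.22, 0.33, 0.14, 0.36} → fail.
TC (methods 1·2): 0.52 vs {0.11, 0.18, 0.36, 0.14} → pass.
1 of 3 fail.

1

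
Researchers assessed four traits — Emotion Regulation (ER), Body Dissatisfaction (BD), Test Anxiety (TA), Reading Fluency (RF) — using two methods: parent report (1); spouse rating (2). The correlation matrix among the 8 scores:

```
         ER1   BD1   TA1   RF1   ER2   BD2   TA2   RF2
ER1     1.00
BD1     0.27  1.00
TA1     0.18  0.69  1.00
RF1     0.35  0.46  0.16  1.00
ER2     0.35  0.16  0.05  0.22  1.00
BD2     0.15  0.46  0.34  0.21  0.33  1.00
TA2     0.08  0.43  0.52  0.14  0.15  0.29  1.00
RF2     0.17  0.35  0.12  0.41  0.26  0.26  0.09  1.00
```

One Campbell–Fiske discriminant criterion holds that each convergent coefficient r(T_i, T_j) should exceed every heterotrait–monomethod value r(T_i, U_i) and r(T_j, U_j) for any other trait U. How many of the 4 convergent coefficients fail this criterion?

Each convergent coefficient versus the relevant comparison correlations:
ER (methods 1·2): 0.35 vs {0.27, 0.33, 0.18, 0.15, 0.35, 0.26} → fail.
BD (methods 1·2): 0.46 vs {0.27, 0.33, 0.69, 0.29, 0.46, 0.26} → fail.
TA (methods 1·2): 0.52 vs {0.18, 0.15, 0.69, 0.29, 0.16, 0.09} → fail.
RF (methods 1·2): 0.41 vs {0.35, 0.26, 0.46, 0.26, 0.16, 0.09} → fail.
4 of 4 fail.

4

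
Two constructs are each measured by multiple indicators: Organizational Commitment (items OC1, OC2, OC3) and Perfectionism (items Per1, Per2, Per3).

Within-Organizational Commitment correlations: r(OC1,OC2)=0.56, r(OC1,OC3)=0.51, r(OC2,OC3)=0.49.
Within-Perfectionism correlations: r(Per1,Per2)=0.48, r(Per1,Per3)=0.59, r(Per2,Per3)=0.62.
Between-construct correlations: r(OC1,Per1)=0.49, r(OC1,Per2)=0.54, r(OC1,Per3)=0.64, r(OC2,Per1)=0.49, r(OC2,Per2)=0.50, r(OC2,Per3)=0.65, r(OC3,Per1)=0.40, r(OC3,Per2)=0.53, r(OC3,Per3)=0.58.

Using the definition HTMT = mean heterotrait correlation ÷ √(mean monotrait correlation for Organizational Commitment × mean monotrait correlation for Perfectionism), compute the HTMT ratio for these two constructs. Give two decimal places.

Mean heterotrait r = 4.82/9 = 0.5356.
Mean within-OC = 1.56/3 = 0.5200; mean within-Per = 1.69/3 = 0.5633.
Geometric mean = √(0.5200 × 0.5633) = 0.5412.
HTMT = 0.5356 / 0.5412 = 0.99.

0.99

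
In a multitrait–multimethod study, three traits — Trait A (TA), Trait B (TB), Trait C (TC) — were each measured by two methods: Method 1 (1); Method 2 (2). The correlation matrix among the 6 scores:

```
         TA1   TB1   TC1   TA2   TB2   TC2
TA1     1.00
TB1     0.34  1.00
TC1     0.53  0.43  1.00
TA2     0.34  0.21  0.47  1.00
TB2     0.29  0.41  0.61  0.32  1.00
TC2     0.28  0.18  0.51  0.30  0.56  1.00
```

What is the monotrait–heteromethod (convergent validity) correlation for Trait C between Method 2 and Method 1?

Same trait (TC), different methods: r(TC2, TC1) = 0.51.

0.51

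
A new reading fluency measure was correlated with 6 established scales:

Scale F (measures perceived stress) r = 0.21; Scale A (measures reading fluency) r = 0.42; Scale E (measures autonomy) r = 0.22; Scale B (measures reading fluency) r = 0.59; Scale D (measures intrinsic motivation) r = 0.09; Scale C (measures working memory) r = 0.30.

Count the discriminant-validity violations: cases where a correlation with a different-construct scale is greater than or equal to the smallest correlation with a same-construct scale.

0

Convergent (same construct = reading fluency): Scale A, Scale B.
Smallest convergent = 0.42. Discriminant values: 0.21, 0.22, 0.09, 0.30; count ≥ 0.42 → 0.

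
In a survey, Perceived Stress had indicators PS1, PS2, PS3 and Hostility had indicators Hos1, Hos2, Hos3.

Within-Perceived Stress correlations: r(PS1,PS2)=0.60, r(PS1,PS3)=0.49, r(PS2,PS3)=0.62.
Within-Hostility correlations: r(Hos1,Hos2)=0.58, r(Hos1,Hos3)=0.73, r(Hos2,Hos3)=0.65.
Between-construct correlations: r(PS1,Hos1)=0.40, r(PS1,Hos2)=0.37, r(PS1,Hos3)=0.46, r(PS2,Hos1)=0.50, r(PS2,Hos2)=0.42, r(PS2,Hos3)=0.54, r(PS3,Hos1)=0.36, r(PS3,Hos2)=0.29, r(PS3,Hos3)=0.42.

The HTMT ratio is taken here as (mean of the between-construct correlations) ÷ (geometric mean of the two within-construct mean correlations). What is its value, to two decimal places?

0.68

Between-construct mean = 3.76/9 = 0.4178.
Mean within-PS = 1.71/3 = 0.5700; mean within-Hos = 1.96/3 = 0.6533.
Geometric mean = √(0.5700 × 0.6533) = 0.6102.
HTMT = 0.4178 / 0.6102 = 0.68.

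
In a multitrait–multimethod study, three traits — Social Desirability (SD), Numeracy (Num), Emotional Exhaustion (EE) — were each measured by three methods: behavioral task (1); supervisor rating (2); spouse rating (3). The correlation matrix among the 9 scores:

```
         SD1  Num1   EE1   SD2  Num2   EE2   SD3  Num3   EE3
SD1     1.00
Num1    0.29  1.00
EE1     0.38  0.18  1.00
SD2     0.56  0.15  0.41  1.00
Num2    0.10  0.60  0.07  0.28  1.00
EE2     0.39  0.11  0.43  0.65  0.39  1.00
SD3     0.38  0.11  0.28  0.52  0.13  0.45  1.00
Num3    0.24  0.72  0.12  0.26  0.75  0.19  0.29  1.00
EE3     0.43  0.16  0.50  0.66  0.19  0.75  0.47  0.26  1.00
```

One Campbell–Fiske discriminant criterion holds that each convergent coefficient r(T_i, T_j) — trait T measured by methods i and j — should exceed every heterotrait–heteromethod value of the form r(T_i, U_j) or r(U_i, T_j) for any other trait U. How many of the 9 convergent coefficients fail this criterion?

Convergent coefficients and their comparison sets:
SD (methods 1·2): 0.56 vs {0.10, 0.15, 0.39, 0.41} → pass.
SD (methods 1·3): 0.38 vs {0.24, 0.11, 0.43, 0.28} → fail.
SD (methods 2·3): 0.52 vs {0.26, 0.13, 0.66, 0.45} → fail.
Num (methods 1·2): 0.60 vs {0.15, 0.10, 0.11, 0.07} → pass.
Num (methods 1·3): 0.72 vs {0.11, 0.24, 0.16, 0.12} → pass.
Num (methods 2·3): 0.75 vs {0.13, 0.26, 0.19, 0.19} → pass.
EE (methods 1·2): 0.43 vs {0.41, 0.39, 0.07, 0.11} → pass.
EE (methods 1·3): 0.50 vs {0.28, 0.43, 0.12, 0.16} → pass.
EE (methods 2·3): 0.75 vs {0.45, 0.66, 0.19, 0.19} → pass.
2 of 9 fail.

2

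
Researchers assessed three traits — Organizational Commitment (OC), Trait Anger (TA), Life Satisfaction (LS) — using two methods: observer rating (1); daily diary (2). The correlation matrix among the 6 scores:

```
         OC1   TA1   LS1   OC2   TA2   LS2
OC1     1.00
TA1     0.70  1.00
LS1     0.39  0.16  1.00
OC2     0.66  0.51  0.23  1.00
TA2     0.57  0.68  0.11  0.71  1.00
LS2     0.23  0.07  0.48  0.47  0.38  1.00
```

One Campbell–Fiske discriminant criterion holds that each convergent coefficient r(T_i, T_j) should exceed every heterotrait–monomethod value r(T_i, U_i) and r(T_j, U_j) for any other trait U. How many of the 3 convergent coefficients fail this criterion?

Convergent coefficients and their comparison sets:
OC (methods 1·2): 0.66 vs {0.70, 0.71, 0.39, 0.47} → fail.
TA (methods 1·2): 0.68 vs {0.70, 0.71, 0.16, 0.38} → fail.
LS (methods 1·2): 0.48 vs {0.39, 0.47, 0.16, 0.38} → pass.
2 of 3 fail.

2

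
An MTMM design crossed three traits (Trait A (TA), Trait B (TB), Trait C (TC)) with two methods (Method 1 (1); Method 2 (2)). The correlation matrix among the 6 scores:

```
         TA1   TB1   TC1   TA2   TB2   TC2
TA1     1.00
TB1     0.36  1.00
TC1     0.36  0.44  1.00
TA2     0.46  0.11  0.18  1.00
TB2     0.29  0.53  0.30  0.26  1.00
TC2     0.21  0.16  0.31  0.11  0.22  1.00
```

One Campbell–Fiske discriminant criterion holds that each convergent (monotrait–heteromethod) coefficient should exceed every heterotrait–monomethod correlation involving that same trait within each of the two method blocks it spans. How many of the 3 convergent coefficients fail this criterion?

Each convergent coefficient versus the relevant comparison correlations:
TA (methods 1·2): 0.46 vs {0.36, 0.26, 0.36, 0.11} → pass.
TB (methods 1·2): 0.53 vs {0.36, 0.26, 0.44, 0.22} → pass.
TC (methods 1·2): 0.31 vs {0.36, 0.11, 0.44, 0.22} → fail.
1 of 3 fail.

1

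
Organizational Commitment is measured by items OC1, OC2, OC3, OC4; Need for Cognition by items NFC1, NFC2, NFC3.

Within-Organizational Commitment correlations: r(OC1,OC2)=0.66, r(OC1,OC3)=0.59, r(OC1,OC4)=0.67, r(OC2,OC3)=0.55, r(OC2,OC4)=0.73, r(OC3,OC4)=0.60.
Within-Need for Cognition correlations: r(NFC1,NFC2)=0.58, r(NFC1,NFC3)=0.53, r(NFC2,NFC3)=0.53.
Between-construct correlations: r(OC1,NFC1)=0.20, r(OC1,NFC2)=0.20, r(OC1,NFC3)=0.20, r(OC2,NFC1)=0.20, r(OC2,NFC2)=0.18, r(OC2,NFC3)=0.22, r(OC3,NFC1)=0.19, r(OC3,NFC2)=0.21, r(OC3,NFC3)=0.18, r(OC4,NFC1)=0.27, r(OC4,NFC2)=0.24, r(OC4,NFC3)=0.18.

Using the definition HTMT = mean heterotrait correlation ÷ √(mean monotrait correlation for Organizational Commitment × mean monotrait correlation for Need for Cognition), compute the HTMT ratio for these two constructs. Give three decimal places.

Between-construct mean = 2.47/12 = 0.2058.
Mean within-OC = 3.80/6 = 0.6333; mean within-NFC = 1.64/3 = 0.5467.
Geometric mean = √(0.6333 × 0.5467) = 0.5884.
HTMT = 0.2058 / 0.5884 = 0.350.

0.350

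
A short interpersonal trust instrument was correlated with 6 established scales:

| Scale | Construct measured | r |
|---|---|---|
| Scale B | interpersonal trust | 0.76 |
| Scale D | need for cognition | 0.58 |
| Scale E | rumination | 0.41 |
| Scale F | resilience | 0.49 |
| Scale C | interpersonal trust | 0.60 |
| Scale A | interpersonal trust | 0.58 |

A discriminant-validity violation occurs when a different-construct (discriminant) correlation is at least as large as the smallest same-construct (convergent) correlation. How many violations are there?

Convergent (same construct = interpersonal trust): Scale B, Scale C, Scale A.
Smallest convergent = 0.58. Discriminant values: 0.58, 0.41, 0.49; count ≥ 0.58 → 1.

1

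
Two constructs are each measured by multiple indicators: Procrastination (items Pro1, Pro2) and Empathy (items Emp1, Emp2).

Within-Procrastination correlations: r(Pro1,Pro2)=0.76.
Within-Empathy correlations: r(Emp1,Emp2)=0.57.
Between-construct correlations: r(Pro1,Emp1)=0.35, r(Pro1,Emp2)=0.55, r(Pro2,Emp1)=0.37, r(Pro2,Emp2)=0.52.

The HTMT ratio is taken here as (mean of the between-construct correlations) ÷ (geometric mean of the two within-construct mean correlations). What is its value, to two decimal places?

Between-construct mean = 1.79/4 = 0.4475.
Mean within-Pro = 0.76/1 = 0.7600; mean within-Emp = 0.57/1 = 0.5700.
Geometric mean = √(0.7600 × 0.5700) = 0.6582.
HTMT = 0.4475 / 0.6582 = 0.68.

0.68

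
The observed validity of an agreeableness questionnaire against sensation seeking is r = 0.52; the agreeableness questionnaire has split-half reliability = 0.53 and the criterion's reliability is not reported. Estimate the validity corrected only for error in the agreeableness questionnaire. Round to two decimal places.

0.71

Single correction: r_c = r_obs / √r_xx = 0.52 / √0.53 = 0.52 / 0.7280 ≈ 0.71.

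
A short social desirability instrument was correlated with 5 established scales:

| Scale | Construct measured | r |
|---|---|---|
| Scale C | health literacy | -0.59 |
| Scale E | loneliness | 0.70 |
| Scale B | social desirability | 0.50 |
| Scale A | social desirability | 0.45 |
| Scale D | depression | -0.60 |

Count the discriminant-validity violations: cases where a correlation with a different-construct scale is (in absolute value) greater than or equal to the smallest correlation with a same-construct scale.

3

Convergent (same construct = social desirability): Scale B, Scale A.
Smallest convergent = 0.45. Discriminant |r|: 0.59, 0.70, 0.60; count ≥ 0.45 → 3.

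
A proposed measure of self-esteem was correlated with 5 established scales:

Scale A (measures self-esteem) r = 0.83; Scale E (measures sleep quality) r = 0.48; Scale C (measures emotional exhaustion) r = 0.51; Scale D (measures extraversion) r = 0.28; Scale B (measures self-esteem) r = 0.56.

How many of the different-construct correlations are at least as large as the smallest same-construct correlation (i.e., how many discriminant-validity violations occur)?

0

Convergent (same construct = self-esteem): Scale A, Scale B.
Smallest convergent = 0.56. Discriminant values: 0.48, 0.51, 0.28; count ≥ 0.56 → 0.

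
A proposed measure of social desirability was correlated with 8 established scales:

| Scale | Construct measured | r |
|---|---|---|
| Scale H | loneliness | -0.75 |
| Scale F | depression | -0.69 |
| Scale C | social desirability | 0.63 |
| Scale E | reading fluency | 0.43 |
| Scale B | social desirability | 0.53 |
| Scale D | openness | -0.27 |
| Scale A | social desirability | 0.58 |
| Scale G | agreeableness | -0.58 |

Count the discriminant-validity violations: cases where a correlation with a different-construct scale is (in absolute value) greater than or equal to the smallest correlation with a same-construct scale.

3

Convergent (same construct = social desirability): Scale C, Scale B, Scale A.
Smallest convergent = 0.53. Discriminant |r|: 0.75, 0.69, 0.43, 0.27, 0.58; count ≥ 0.53 → 3.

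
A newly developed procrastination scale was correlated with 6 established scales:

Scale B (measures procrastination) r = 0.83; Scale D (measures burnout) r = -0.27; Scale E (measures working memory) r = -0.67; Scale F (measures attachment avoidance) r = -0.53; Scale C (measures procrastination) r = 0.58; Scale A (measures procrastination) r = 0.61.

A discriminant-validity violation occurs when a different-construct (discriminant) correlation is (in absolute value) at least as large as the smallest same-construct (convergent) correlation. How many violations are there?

Convergent (same construct = procrastination): Scale B, Scale C, Scale A.
Smallest convergent = 0.58. Discriminant |r|: 0.27, 0.67, 0.53; count ≥ 0.58 → 1.

1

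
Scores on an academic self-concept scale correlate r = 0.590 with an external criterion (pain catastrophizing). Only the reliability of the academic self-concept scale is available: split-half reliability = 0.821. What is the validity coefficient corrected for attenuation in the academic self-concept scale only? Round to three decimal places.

0.651

Single correction: r_c = r_obs / √r_xx = 0.590 / √0.821 = 0.590 / 0.9061 ≈ 0.651.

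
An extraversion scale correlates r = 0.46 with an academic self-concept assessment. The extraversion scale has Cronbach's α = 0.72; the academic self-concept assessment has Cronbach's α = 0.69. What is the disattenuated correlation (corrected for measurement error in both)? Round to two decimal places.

r_true = r_obs / √(r_xx · r_yy) = 0.46 / √(0.72 × 0.69) = 0.46 / √0.4968 = 0.46 / 0.7048 ≈ 0.65.

0.65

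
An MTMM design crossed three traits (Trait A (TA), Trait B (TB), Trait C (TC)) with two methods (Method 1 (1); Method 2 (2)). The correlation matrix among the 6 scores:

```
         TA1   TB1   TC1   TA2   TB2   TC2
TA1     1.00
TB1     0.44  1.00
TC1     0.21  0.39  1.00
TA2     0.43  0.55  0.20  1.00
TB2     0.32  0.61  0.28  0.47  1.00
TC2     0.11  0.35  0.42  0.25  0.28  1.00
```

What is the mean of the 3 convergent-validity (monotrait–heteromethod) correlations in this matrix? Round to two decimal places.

Convergent values: 0.43, 0.61, 0.42; mean = 1.46/3 = 0.49.

0.49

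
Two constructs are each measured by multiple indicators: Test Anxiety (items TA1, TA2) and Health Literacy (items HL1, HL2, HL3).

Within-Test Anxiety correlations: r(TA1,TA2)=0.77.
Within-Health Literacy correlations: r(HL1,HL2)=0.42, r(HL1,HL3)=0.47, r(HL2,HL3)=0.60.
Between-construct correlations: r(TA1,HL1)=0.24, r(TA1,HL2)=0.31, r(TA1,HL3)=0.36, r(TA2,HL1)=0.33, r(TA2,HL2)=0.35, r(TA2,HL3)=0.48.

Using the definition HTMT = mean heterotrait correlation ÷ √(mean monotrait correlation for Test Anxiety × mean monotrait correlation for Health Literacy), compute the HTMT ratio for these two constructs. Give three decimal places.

Mean heterotrait r = 2.07/6 = 0.3450.
Mean within-TA = 0.77/1 = 0.7700; mean within-HL = 1.49/3 = 0.4967.
Geometric mean = √(0.7700 × 0.4967) = 0.6184.
HTMT = 0.3450 / 0.6184 = 0.558.

0.558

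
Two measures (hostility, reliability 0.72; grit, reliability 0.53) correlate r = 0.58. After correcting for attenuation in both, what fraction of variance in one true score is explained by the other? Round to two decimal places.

Disattenuated r = 0.58 / √(0.72 × 0.53) = 0.58 / 0.6177 = 0.9390.
Shared true-score variance = 0.9390² = 0.8817 ≈ 0.88.

0.88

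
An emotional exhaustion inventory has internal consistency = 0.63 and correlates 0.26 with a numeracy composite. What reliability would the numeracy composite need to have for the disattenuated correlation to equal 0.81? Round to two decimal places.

0.16

r_true = r_obs / √(r_xx · r_yy) ⇒ 0.81 = 0.26 / √(0.63 · r_yy).
√(0.63 · r_yy) = 0.26 / 0.81 = 0.3210; 0.63 · r_yy = 0.1030; r_yy = 0.1030 / 0.63 ≈ 0.16.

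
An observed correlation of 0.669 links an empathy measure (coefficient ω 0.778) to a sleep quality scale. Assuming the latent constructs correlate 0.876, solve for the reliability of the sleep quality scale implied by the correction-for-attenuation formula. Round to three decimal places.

r_true = r_obs / √(r_xx · r_yy) ⇒ 0.876 = 0.669 / √(0.778 · r_yy).
√(0.778 · r_yy) = 0.669 / 0.876 = 0.7637; 0.778 · r_yy = 0.5832; r_yy = 0.5832 / 0.778 ≈ 0.750.

0.750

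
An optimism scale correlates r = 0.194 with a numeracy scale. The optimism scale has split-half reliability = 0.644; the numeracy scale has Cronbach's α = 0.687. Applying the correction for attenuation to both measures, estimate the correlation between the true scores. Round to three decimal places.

0.292

r_true = r_obs / √(r_xx · r_yy) = 0.194 / √(0.644 × 0.687) = 0.194 / √0.442428 = 0.194 / 0.6652 ≈ 0.292.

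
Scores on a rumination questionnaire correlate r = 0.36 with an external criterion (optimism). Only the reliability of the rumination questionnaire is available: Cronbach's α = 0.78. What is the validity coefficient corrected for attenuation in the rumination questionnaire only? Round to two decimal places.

0.41

Single correction: r_c = r_obs / √r_xx = 0.36 / √0.78 = 0.36 / 0.8832 ≈ 0.41.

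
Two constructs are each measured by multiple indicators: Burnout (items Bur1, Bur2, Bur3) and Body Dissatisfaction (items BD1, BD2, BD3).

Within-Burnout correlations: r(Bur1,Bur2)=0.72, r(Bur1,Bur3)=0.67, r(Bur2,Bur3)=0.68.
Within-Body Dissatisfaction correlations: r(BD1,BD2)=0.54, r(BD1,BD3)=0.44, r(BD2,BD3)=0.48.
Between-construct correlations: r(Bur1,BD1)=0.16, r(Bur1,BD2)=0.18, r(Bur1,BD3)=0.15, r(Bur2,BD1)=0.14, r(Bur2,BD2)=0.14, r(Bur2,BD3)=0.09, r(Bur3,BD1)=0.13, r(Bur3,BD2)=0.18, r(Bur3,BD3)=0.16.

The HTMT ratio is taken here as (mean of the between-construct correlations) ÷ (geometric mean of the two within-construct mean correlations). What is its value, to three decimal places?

Between-construct mean = 1.33/9 = 0.1478.
Mean within-Bur = 2.07/3 = 0.6900; mean within-BD = 1.46/3 = 0.4867.
Geometric mean = √(0.6900 × 0.4867) = 0.5795.
HTMT = 0.1478 / 0.5795 = 0.255.

0.255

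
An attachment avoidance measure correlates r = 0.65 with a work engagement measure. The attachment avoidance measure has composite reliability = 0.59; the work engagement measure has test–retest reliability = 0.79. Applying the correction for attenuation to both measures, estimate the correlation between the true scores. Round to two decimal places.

r_true = r_obs / √(r_xx · r_yy) = 0.65 / √(0.59 × 0.79) = 0.65 / √0.4661 = 0.65 / 0.6827 ≈ 0.95.

0.95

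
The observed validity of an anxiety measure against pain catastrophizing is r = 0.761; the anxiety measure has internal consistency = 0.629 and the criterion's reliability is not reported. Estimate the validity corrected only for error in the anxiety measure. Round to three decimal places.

Single correction: r_c = r_obs / √r_xx = 0.761 / √0.629 = 0.761 / 0.7931 ≈ 0.960.

0.960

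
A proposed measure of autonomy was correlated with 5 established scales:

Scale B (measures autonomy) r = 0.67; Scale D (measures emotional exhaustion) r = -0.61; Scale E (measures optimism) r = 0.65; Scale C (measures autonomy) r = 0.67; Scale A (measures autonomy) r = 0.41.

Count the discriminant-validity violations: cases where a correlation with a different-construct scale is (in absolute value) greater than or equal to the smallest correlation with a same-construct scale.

2

Convergent (same construct = autonomy): Scale B, Scale C, Scale A.
Smallest convergent = 0.41. Discriminant |r|: 0.61, 0.65; count ≥ 0.41 → 2.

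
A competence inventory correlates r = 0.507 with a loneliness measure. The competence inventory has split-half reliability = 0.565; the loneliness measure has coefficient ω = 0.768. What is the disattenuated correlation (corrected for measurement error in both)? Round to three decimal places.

r_true = r_obs / √(r_xx · r_yy) = 0.507 / √(0.565 × 0.768) = 0.507 / √0.433920 = 0.507 / 0.6587 ≈ 0.770.

0.770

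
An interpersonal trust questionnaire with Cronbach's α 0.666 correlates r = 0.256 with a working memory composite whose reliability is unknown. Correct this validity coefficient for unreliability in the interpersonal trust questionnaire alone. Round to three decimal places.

0.314

Single correction: r_c = r_obs / √r_xx = 0.256 / √0.666 = 0.256 / 0.8161 ≈ 0.314.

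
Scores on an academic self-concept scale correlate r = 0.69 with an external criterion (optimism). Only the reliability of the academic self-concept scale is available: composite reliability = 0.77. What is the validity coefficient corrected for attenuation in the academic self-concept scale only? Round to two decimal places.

Single correction: r_c = r_obs / √r_xx = 0.69 / √0.77 = 0.69 / 0.8775 ≈ 0.79.

0.79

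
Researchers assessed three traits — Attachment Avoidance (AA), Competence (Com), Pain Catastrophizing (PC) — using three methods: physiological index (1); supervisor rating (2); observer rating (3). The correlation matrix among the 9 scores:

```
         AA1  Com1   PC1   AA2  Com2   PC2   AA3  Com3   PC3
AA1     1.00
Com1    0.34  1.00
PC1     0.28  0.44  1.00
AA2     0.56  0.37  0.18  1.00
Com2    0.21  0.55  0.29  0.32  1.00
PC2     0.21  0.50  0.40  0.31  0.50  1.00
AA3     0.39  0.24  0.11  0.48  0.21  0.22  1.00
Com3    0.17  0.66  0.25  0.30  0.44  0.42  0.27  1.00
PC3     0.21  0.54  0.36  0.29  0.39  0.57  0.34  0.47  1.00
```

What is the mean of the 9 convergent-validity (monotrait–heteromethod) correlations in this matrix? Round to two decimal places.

0.49

Convergent values: 0.56, 0.39, 0.48, 0.55, 0.66, 0.44, 0.40, 0.36, 0.57; mean = 4.41/9 = 0.49.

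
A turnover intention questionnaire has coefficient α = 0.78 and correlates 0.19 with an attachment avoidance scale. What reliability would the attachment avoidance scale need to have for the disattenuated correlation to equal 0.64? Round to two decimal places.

r_true = r_obs / √(r_xx · r_yy) ⇒ 0.64 = 0.19 / √(0.78 · r_yy).
√(0.78 · r_yy) = 0.19 / 0.64 = 0.2969; 0.78 · r_yy = 0.0881; r_yy = 0.0881 / 0.78 ≈ 0.11.

0.11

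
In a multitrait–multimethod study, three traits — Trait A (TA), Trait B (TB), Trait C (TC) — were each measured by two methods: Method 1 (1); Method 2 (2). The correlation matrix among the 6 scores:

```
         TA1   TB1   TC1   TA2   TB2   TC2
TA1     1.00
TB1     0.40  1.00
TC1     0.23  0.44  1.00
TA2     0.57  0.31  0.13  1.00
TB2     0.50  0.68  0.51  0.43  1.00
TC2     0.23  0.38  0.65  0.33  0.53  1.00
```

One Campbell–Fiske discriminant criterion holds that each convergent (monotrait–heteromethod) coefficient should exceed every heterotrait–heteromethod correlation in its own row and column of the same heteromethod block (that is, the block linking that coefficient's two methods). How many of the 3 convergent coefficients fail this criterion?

0

Convergent coefficients and their comparison sets:
TA (methods 1·2): 0.57 vs {0.50, 0.31, 0.23, 0.13} → pass.
TB (methods 1·2): 0.68 vs {0.31, 0.50, 0.38, 0.51} → pass.
TC (methods 1·2): 0.65 vs {0.13, 0.23, 0.51, 0.38} → pass.
0 of 3 fail.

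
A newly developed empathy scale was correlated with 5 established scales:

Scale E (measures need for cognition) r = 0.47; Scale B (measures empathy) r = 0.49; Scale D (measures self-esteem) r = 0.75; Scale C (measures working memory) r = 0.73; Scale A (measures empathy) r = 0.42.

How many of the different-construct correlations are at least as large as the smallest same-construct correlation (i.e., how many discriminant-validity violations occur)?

3

Convergent (same construct = empathy): Scale B, Scale A.
Smallest convergent = 0.42. Discriminant values: 0.47, 0.75, 0.73; count ≥ 0.42 → 3.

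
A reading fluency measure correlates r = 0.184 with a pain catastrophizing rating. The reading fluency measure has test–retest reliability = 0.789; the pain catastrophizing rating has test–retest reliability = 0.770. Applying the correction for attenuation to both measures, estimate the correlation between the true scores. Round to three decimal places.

0.236

r_true = r_obs / √(r_xx · r_yy) = 0.184 / √(0.789 × 0.770) = 0.184 / √0.607530 = 0.184 / 0.7794 ≈ 0.236.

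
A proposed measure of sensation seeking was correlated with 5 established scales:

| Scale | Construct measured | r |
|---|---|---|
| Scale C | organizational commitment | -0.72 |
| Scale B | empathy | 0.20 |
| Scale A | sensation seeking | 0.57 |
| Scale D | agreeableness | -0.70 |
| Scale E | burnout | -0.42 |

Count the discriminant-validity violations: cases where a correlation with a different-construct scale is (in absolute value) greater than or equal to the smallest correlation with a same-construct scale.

2

Convergent (same construct = sensation seeking): Scale A.
Smallest convergent = 0.57. Discriminant |r|: 0.72, 0.20, 0.70, 0.42; count ≥ 0.57 → 2.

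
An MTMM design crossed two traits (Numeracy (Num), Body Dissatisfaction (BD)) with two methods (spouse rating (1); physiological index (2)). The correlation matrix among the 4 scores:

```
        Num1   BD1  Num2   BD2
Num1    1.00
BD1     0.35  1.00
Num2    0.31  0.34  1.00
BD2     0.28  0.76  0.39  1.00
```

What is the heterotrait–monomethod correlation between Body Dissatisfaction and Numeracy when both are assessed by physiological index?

Different traits, same method: r(BD2, Num2) = 0.39.

0.39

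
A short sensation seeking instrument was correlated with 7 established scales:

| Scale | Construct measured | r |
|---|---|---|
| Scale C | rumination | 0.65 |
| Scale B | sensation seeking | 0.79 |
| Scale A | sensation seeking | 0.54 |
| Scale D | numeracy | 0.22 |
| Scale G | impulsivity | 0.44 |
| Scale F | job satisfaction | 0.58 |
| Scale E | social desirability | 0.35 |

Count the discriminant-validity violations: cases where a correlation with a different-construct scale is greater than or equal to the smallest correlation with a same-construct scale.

2

Convergent (same construct = sensation seeking): Scale B, Scale A.
Smallest convergent = 0.54. Discriminant values: 0.65, 0.22, 0.44, 0.58, 0.35; count ≥ 0.54 → 2.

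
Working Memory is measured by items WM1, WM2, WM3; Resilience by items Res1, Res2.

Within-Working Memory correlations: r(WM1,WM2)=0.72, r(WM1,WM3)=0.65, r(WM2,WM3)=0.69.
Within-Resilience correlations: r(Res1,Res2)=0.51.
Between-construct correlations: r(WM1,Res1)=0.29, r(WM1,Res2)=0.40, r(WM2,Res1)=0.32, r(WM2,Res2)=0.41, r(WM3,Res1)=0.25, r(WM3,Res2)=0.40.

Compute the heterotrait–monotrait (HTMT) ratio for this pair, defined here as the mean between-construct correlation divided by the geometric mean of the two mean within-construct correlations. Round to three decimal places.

Mean between = 2.07/6 = 0.3450.
Mean within-WM = 2.06/3 = 0.6867; mean within-Res = 0.51/1 = 0.5100.
Geometric mean = √(0.6867 × 0.5100) = 0.5918.
HTMT = 0.3450 / 0.5918 = 0.583.

0.583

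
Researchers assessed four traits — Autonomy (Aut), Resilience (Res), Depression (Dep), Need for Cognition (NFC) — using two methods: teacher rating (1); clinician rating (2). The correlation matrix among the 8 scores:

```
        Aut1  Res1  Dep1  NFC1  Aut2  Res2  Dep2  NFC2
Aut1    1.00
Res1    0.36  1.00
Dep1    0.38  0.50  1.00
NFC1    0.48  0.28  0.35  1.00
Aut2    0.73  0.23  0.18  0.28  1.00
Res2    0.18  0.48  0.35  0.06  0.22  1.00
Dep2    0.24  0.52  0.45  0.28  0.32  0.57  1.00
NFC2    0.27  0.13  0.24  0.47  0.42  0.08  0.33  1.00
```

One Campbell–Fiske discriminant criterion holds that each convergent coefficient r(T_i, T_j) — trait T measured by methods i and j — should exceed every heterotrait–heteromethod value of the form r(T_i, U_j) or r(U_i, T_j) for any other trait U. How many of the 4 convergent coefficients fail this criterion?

2

Convergent coefficients and their comparison sets:
Aut (methods 1·2): 0.73 vs {0.18, 0.23, 0.24, 0.18, 0.27, 0.28} → pass.
Res (methods 1·2): 0.48 vs {0.23, 0.18, 0.52, 0.35, 0.13, 0.06} → fail.
Dep (methods 1·2): 0.45 vs {0.18, 0.24, 0.35, 0.52, 0.24, 0.28} → fail.
NFC (methods 1·2): 0.47 vs {0.28, 0.27, 0.06, 0.13, 0.28, 0.24} → pass.
2 of 4 fail.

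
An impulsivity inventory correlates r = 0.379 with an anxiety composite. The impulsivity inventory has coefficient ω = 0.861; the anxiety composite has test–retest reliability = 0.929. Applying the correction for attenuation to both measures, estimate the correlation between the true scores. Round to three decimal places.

0.424

r_true = r_obs / √(r_xx · r_yy) = 0.379 / √(0.861 × 0.929) = 0.379 / √0.799869 = 0.379 / 0.8944 ≈ 0.424.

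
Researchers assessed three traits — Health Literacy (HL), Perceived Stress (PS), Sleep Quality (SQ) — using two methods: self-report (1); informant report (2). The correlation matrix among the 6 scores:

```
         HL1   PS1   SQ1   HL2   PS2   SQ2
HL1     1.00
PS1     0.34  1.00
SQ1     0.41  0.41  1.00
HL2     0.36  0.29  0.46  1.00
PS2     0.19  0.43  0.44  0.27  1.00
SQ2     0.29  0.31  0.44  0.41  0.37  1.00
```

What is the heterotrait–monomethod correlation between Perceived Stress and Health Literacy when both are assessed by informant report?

Different traits, same method: r(PS2, HL2) = 0.27.

0.27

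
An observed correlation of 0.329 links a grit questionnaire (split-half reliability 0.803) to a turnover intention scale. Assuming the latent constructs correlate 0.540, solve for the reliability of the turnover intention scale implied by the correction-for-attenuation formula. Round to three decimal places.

0.462

r_true = r_obs / √(r_xx · r_yy) ⇒ 0.540 = 0.329 / √(0.803 · r_yy).
√(0.803 · r_yy) = 0.329 / 0.540 = 0.6093; 0.803 · r_yy = 0.3712; r_yy = 0.3712 / 0.803 ≈ 0.462.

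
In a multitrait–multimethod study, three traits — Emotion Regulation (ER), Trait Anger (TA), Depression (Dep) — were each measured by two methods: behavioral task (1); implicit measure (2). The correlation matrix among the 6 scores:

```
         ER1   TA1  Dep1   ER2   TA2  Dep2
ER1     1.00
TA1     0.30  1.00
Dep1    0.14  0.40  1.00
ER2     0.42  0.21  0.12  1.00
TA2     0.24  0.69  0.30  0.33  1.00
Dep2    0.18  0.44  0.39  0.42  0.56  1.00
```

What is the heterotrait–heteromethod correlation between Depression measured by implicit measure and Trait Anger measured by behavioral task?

Different traits and methods: r(Dep2, TA1) = 0.44.

0.44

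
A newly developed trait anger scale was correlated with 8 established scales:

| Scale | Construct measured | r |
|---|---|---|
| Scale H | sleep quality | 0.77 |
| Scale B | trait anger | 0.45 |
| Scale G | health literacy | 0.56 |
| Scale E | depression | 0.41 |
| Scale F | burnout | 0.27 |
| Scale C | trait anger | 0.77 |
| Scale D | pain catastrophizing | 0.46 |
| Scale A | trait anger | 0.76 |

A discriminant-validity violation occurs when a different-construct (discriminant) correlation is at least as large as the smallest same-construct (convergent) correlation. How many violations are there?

3

Convergent (same construct = trait anger): Scale B, Scale C, Scale A.
Smallest convergent = 0.45. Discriminant values: 0.77, 0.56, 0.41, 0.27, 0.46; count ≥ 0.45 → 3.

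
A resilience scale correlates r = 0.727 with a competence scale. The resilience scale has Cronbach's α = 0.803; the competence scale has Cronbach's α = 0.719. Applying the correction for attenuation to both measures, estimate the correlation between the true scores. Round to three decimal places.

0.957

r_true = r_obs / √(r_xx · r_yy) = 0.727 / √(0.803 × 0.719) = 0.727 / √0.577357 = 0.727 / 0.7598 ≈ 0.957.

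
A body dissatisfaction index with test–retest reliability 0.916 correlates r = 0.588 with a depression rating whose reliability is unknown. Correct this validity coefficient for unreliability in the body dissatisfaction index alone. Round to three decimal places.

Single correction: r_c = r_obs / √r_xx = 0.588 / √0.916 = 0.588 / 0.9571 ≈ 0.614.

0.614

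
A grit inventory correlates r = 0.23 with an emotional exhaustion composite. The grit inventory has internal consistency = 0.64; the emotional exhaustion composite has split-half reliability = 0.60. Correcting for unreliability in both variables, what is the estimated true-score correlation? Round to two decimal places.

r_true = r_obs / √(r_xx · r_yy) = 0.23 / √(0.64 × 0.60) = 0.23 / √0.3840 = 0.23 / 0.6197 ≈ 0.37.

0.37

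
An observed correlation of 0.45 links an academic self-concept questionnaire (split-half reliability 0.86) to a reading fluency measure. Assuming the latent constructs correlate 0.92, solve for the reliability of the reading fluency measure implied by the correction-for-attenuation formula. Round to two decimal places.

0.28

r_true = r_obs / √(r_xx · r_yy) ⇒ 0.92 = 0.45 / √(0.86 · r_yy).
√(0.86 · r_yy) = 0.45 / 0.92 = 0.4891; 0.86 · r_yy = 0.2392; r_yy = 0.2392 / 0.86 ≈ 0.28.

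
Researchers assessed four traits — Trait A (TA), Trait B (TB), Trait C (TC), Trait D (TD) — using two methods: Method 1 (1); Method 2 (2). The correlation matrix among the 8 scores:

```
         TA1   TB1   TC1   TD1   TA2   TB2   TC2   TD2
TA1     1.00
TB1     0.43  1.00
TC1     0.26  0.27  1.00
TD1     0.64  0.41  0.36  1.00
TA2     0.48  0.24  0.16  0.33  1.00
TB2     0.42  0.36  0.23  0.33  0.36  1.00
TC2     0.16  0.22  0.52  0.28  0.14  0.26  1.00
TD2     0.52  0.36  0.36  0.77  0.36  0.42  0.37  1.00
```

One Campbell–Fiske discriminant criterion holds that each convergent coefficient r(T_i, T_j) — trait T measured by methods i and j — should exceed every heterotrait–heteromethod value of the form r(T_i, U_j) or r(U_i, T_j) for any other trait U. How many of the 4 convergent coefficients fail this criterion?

Each convergent coefficient versus the relevant comparison correlations:
TA (methods 1·2): 0.48 vs {0.42, 0.24, 0.16, 0.16, 0.52, 0.33} → fail.
TB (methods 1·2): 0.36 vs {0.24, 0.42, 0.22, 0.23, 0.36, 0.33} → fail.
TC (methods 1·2): 0.52 vs {0.16, 0.16, 0.23, 0.22, 0.36, 0.28} → pass.
TD (methods 1·2): 0.77 vs {0.33, 0.52, 0.33, 0.36, 0.28, 0.36} → pass.
2 of 4 fail.

2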